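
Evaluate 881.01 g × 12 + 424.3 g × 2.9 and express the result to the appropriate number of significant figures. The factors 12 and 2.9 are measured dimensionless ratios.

881.01 × 12 = 10572.12 → 1.1 × 10^4 g (2 s.f., last digit at the 10^3 place).
424.3 × 2.9 = 1230.47 → 1.2 × 10^3 g (2 s.f., last digit at the 10^2 place).
Sum: 11802.59 g; keep the coarser place, 10^3.
Result: 1.2 × 10^4 g.

1.2 × 10^4 g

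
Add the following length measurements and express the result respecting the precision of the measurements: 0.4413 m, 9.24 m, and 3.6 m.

13.3 m

0.4413 m + 9.24 m + 3.6 m = 13.2813 m.
Addition/subtraction keeps the fewest decimal places: 0.4413 → 4 decimal places, 9.24 → 2 decimal places, 3.6 → 1 decimal place; limit is 1.
Rounded to 1 decimal place: 13.3 m.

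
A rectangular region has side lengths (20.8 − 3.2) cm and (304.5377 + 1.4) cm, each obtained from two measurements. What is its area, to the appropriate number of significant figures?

5.38 × 10³ cm²

20.8 − 3.2 = 17.6, limited to 1 d.p. → 3 s.f.; 304.5377 + 1.4 = 305.9377, limited to 1 d.p. → 4 s.f.
Carrying full precision, 17.6 × 305.9377 = 5384.50352; keep min(3, 4) = 3 s.f.
Rounded to 3 significant figures: 5.38 × 10³ cm².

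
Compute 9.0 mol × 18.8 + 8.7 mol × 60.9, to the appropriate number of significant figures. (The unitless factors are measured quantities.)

7.0 × 10^2 mol

9.0 × 18.8 = 169.2 → 1.7 × 10^2 mol (2 s.f., last digit at the 10^1 place).
8.7 × 60.9 = 529.83 → 5.3 × 10^2 mol (2 s.f., last digit at the 10^1 place).
Sum: 699.03 mol; keep the coarser place, 10^1.
Result: 7.0 × 10^2 mol.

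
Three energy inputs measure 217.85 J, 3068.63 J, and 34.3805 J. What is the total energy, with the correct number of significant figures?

3.32086 × 10³ J

217.85 J + 3068.63 J + 34.3805 J = 3320.8605 J.
Addition/subtraction keeps the fewest decimal places: 217.85 → 2 decimal places, 3068.63 → 2 decimal places, 34.3805 → 4 decimal places; limit is 2.
Rounded to 2 decimal places: 3.32086 × 10³ J.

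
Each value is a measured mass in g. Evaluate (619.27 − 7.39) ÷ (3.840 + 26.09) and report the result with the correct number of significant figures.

20.44

619.27 − 7.39 = 611.88, limited to 2 d.p. → 5 s.f.; 3.840 + 26.09 = 29.930, limited to 2 d.p. → 4 s.f.
Carrying full precision, 611.88 ÷ 29.930 = 20.4437019713…; keep min(5, 4) = 4 s.f.
Rounded to 4 significant figures: 20.44.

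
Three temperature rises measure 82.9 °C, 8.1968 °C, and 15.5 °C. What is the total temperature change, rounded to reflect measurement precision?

106.6 °C

82.9 °C + 8.1968 °C + 15.5 °C = 106.5968 °C.
Addition/subtraction keeps the fewest decimal places: 82.9 → 1 decimal place, 8.1968 → 4 decimal places, 15.5 → 1 decimal place; limit is 1.
Rounded to 1 decimal place: 106.6 °C.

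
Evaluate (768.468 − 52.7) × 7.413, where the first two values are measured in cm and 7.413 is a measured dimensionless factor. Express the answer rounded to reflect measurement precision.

768.468 cm − 52.7 cm = 715.768 cm; the difference is limited to 1 decimal place (4 s.f.).
Carrying full precision, 715.768 × 7.413 = 5305.988184 cm; 7.413 has 4 s.f., so the result keeps min(4, 4) = 4 s.f.
Rounded to 4 significant figures: 5.306 × 10³ cm.

5.306 × 10³ cm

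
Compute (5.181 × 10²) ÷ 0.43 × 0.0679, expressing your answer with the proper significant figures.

(5.181 × 10²) ÷ 0.43 × 0.0679 = 81.8116046512…
Multiplication/division keeps the fewest significant figures: 5.181 × 10² → 4 s.f., 0.43 → 2 s.f., 0.0679 → 3 s.f.; limit is 2.
Rounded to 2 significant figures: 82.

82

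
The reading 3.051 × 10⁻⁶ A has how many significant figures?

3.051 × 10⁻⁶: in scientific notation every digit of the coefficient is significant.

4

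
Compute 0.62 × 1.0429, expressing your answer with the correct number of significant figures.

0.65

0.62 × 1.0429 = 0.646598
Multiplication/division keeps the fewest significant figures: 0.62 → 2 s.f., 1.0429 → 5 s.f.; limit is 2.
Rounded to 2 significant figures: 0.65.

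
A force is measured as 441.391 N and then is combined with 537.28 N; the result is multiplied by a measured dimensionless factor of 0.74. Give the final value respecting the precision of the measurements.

7.2 × 10² N

441.391 N + 537.28 N = 978.671 N; the sum is limited to 2 decimal places (5 s.f.).
Carrying full precision, 978.671 × 0.74 = 724.21654 N; 0.74 has 2 s.f., so the result keeps min(5, 2) = 2 s.f.
Rounded to 2 significant figures: 7.2 × 10² N.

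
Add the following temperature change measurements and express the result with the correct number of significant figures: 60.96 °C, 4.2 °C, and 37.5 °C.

60.96 °C + 4.2 °C + 37.5 °C = 102.66 °C.
Addition/subtraction keeps the fewest decimal places: 60.96 → 2 decimal places, 4.2 → 1 decimal place, 37.5 → 1 decimal place; limit is 1.
Rounded to 1 decimal place: 102.7 °C.

102.7 °C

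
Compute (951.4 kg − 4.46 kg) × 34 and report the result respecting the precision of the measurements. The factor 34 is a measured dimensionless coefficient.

3.2 × 10⁴ kg

951.4 kg − 4.46 kg = 946.94 kg; the difference is limited to 1 decimal place (4 s.f.).
Carrying full precision, 946.94 × 34 = 32195.96 kg; 34 has 2 s.f., so the result keeps min(4, 2) = 2 s.f.
Rounded to 2 significant figures: 3.2 × 10⁴ kg.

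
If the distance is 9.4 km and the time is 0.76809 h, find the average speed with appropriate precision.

12 km/h

average speed = 9.4 km ÷ 0.76809 h = 12.2381491752… km/h.
9.4 has 2 significant figures; 0.76809 has 5.
Division/multiplication keeps the fewest: 2 significant figures.
Rounded: 12 km/h.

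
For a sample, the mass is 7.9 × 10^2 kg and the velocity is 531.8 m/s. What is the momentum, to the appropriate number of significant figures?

4.2 × 10^5 kg·m/s

momentum = 7.9 × 10^2 kg × 531.8 m/s = 420122 kg·m/s.
7.9 × 10^2 has 2 significant figures; 531.8 has 4.
Division/multiplication keeps the fewest: 2 significant figures.
Rounded: 4.2 × 10^5 kg·m/s.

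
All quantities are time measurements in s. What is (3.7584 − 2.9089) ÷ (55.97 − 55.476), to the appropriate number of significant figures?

1.7

3.7584 − 2.9089 = 0.8495, limited to 4 d.p. → 4 s.f.; 55.97 − 55.476 = 0.494, limited to 2 d.p. → 2 s.f.
Carrying full precision, 0.8495 ÷ 0.494 = 1.71963562753…; keep min(4, 2) = 2 s.f.
Rounded to 2 significant figures: 1.7.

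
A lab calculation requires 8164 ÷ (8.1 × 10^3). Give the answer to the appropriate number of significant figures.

1.0

8164 ÷ (8.1 × 10^3) = 1.00790123457…
Multiplication/division keeps the fewest significant figures: 8164 → 4 s.f., 8.1 × 10^3 → 2 s.f.; limit is 2.
Rounded to 2 significant figures: 1.0.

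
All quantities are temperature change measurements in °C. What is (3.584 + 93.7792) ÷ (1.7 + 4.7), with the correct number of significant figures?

3.584 + 93.7792 = 97.3632, limited to 3 d.p. → 5 s.f.; 1.7 + 4.7 = 6.4, limited to 1 d.p. → 2 s.f.
Carrying full precision, 97.3632 ÷ 6.4 = 15.213; keep min(5, 2) = 2 s.f.
Rounded to 2 significant figures: 15.

15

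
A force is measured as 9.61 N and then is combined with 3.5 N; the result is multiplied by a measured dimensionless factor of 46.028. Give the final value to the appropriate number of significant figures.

9.61 N + 3.5 N = 13.11 N; the sum is limited to 1 decimal place (3 s.f.).
Carrying full precision, 13.11 × 46.028 = 603.42708 N; 46.028 has 5 s.f., so the result keeps min(3, 5) = 3 s.f.
Rounded to 3 significant figures: 603 N.

603 N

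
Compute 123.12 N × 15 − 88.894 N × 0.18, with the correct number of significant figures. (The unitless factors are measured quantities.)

1.8 × 10^3 N

123.12 × 15 = 1846.8 → 1.8 × 10^3 N (2 s.f., last digit at the 10^2 place).
88.894 × 0.18 = 16.00092 → 16 N (2 s.f., last digit at the 10^0 place).
Difference: 1830.79908 N; keep the coarser place, 10^2.
Result: 1.8 × 10^3 N.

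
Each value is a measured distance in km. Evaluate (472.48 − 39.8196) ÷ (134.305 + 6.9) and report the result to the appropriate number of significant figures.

3.064

472.48 − 39.8196 = 432.6604, limited to 2 d.p. → 5 s.f.; 134.305 + 6.9 = 141.205, limited to 1 d.p. → 4 s.f.
Carrying full precision, 432.6604 ÷ 141.205 = 3.06405863815…; keep min(5, 4) = 4 s.f.
Rounded to 4 significant figures: 3.064.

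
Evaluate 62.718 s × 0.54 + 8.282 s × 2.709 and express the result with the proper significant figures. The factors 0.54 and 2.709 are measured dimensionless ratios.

62.718 × 0.54 = 33.86772 → 34 s (2 s.f., last digit at the 10^0 place).
8.282 × 2.709 = 22.435938 → 22.44 s (4 s.f., last digit at the 10^-2 place).
Sum: 56.303658 s; keep the coarser place, 10^0.
Result: 56 s.

56 s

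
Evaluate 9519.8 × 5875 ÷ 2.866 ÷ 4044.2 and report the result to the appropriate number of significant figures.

9519.8 × 5875 ÷ 2.866 ÷ 4044.2 = 4825.32849763…
Multiplication/division keeps the fewest significant figures: 9519.8 → 5 s.f., 5875 → 4 s.f., 2.866 → 4 s.f., 4044.2 → 5 s.f.; limit is 4.
Rounded to 4 significant figures: 4825.

4825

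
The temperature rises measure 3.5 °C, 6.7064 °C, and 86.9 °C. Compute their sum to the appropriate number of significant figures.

3.5 °C + 6.7064 °C + 86.9 °C = 97.1064 °C.
Addition/subtraction keeps the fewest decimal places: 3.5 → 1 decimal place, 6.7064 → 4 decimal places, 86.9 → 1 decimal place; limit is 1.
Rounded to 1 decimal place: 97.1 °C.

97.1 °C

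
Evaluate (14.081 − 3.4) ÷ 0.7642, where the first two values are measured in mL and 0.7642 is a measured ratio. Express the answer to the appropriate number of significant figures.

14.0 mL

14.081 mL − 3.4 mL = 10.681 mL; the difference is limited to 1 decimal place (3 s.f.).
Carrying full precision, 10.681 ÷ 0.7642 = 13.9767076681… mL; 0.7642 has 4 s.f., so the result keeps min(3, 4) = 3 s.f.
Rounded to 3 significant figures: 14.0 mL.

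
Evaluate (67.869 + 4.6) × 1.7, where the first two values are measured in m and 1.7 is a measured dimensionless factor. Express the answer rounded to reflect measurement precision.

67.869 m + 4.6 m = 72.469 m; the sum is limited to 1 decimal place (3 s.f.).
Carrying full precision, 72.469 × 1.7 = 123.1973 m; 1.7 has 2 s.f., so the result keeps min(3, 2) = 2 s.f.
Rounded to 2 significant figures: 1.2 × 10^2 m.

1.2 × 10^2 m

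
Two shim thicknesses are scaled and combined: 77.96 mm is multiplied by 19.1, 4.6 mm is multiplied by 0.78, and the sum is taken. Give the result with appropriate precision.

77.96 × 19.1 = 1489.036 → 1.49 × 10³ mm (3 s.f., last digit at the 10^1 place).
4.6 × 0.78 = 3.588 → 3.6 mm (2 s.f., last digit at the 10^-1 place).
Sum: 1492.624 mm; keep the coarser place, 10^1.
Result: 1.49 × 10³ mm.

1.49 × 10³ mm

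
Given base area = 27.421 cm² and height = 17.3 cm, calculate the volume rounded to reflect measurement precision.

volume = 27.421 cm² × 17.3 cm = 474.3833 cm³.
27.421 has 5 significant figures; 17.3 has 3.
Division/multiplication keeps the fewest: 3 significant figures.
Rounded: 474 cm³.

474 cm³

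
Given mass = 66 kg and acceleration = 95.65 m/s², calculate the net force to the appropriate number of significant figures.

6.3 × 10³ N

net force = 66 kg × 95.65 m/s² = 6312.9 N.
66 has 2 significant figures; 95.65 has 4.
Division/multiplication keeps the fewest: 2 significant figures.
Rounded: 6.3 × 10³ N.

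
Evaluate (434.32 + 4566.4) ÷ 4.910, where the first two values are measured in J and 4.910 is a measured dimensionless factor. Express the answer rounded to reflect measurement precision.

1018 J

434.32 J + 4566.4 J = 5000.72 J; the sum is limited to 1 decimal place (5 s.f.).
Carrying full precision, 5000.72 ÷ 4.910 = 1018.47657841… J; 4.910 has 4 s.f., so the result keeps min(5, 4) = 4 s.f.
Rounded to 4 significant figures: 1018 J.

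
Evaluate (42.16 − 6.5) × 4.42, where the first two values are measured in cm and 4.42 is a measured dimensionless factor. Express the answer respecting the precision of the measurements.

42.16 cm − 6.5 cm = 35.66 cm; the difference is limited to 1 decimal place (3 s.f.).
Carrying full precision, 35.66 × 4.42 = 157.6172 cm; 4.42 has 3 s.f., so the result keeps min(3, 3) = 3 s.f.
Rounded to 3 significant figures: 158 cm.

158 cm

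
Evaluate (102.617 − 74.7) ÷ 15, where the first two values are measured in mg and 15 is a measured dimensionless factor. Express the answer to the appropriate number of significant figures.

102.617 mg − 74.7 mg = 27.917 mg; the difference is limited to 1 decimal place (3 s.f.).
Carrying full precision, 27.917 ÷ 15 = 1.86113333333… mg; 15 has 2 s.f., so the result keeps min(3, 2) = 2 s.f.
Rounded to 2 significant figures: 1.9 mg.

1.9 mg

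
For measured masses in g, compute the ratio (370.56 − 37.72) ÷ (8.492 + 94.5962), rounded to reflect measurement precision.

370.56 − 37.72 = 332.84, limited to 2 d.p. → 5 s.f.; 8.492 + 94.5962 = 103.0882, limited to 3 d.p. → 6 s.f.
Carrying full precision, 332.84 ÷ 103.0882 = 3.22869154763…; keep min(5, 6) = 5 s.f.
Rounded to 5 significant figures: 3.2287.

3.2287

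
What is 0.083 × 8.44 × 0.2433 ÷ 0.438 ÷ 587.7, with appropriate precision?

6.6 × 10⁻⁴

0.083 × 8.44 × 0.2433 ÷ 0.438 ÷ 587.7 = 0.000662114115626…
Multiplication/division keeps the fewest significant figures: 0.083 → 2 s.f., 8.44 → 3 s.f., 0.2433 → 4 s.f., 0.438 → 3 s.f., 587.7 → 4 s.f.; limit is 2.
Rounded to 2 significant figures: 6.6 × 10⁻⁴.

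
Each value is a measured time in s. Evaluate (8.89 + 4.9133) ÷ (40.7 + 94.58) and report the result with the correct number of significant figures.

8.89 + 4.9133 = 13.8033, limited to 2 d.p. → 4 s.f.; 40.7 + 94.58 = 135.28, limited to 1 d.p. → 4 s.f.
Carrying full precision, 13.8033 ÷ 135.28 = 0.102035038439…; keep min(4, 4) = 4 s.f.
Rounded to 4 significant figures: 0.1020.

0.1020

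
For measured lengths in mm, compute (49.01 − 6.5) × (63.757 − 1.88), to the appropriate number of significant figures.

2.63 × 10³ mm²

49.01 − 6.5 = 42.51, limited to 1 d.p. → 3 s.f.; 63.757 − 1.88 = 61.877, limited to 2 d.p. → 4 s.f.
Carrying full precision, 42.51 × 61.877 = 2630.39127; keep min(3, 4) = 3 s.f.
Rounded to 3 significant figures: 2.63 × 10³ mm².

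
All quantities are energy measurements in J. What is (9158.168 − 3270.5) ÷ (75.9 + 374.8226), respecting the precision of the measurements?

9158.168 − 3270.5 = 5887.668, limited to 1 d.p. → 5 s.f.; 75.9 + 374.8226 = 450.7226, limited to 1 d.p. → 4 s.f.
Carrying full precision, 5887.668 ÷ 450.7226 = 13.0627308238…; keep min(5, 4) = 4 s.f.
Rounded to 4 significant figures: 13.06.

13.06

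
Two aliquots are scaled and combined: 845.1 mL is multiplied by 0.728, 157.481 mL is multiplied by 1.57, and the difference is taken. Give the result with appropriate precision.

845.1 × 0.728 = 615.2328 → 615 mL (3 s.f., last digit at the 10^0 place).
157.481 × 1.57 = 247.24517 → 247 mL (3 s.f., last digit at the 10^0 place).
Difference: 367.98763 mL; keep the coarser place, 10^0.
Result: 368 mL.

368 mL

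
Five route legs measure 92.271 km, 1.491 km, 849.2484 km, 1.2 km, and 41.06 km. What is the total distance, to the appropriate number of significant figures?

985.3 km

92.271 km + 1.491 km + 849.2484 km + 1.2 km + 41.06 km = 985.2704 km.
Addition/subtraction keeps the fewest decimal places: 92.271 → 3 decimal places, 1.491 → 3 decimal places, 849.2484 → 4 decimal places, 1.2 → 1 decimal place, 41.06 → 2 decimal places; limit is 1.
Rounded to 1 decimal place: 985.3 km.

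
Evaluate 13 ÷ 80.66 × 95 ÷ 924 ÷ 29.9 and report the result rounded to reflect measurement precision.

13 ÷ 80.66 × 95 ÷ 924 ÷ 29.9 = 0.000554198799113…
Multiplication/division keeps the fewest significant figures: 13 → 2 s.f., 80.66 → 4 s.f., 95 → 2 s.f., 924 → 3 s.f., 29.9 → 3 s.f.; limit is 2.
Rounded to 2 significant figures: 5.5 × 10⁻⁴.

5.5 × 10⁻⁴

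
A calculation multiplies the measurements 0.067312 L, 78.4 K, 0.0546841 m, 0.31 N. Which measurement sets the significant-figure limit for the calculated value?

0.067312 L → 5 s.f.; 78.4 K → 3 s.f.; 0.0546841 m → 6 s.f.; 0.31 N → 2 s.f.
The fewest is 2 significant figures, from 0.31 N.

0.31 N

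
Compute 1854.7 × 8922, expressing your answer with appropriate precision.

1854.7 × 8922 = 16547633.4
Multiplication/division keeps the fewest significant figures: 1854.7 → 5 s.f., 8922 → 4 s.f.; limit is 4.
Rounded to 4 significant figures: 1.655 × 10⁷.

1.655 × 10⁷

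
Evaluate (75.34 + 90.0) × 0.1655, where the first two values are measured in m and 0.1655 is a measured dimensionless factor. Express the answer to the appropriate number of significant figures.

75.34 m + 90.0 m = 165.34 m; the sum is limited to 1 decimal place (4 s.f.).
Carrying full precision, 165.34 × 0.1655 = 27.36377 m; 0.1655 has 4 s.f., so the result keeps min(4, 4) = 4 s.f.
Rounded to 4 significant figures: 27.36 m.

27.36 m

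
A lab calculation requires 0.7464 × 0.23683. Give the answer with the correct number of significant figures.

0.7464 × 0.23683 = 0.176769912
Multiplication/division keeps the fewest significant figures: 0.7464 → 4 s.f., 0.23683 → 5 s.f.; limit is 4.
Rounded to 4 significant figures: 0.1768.

0.1768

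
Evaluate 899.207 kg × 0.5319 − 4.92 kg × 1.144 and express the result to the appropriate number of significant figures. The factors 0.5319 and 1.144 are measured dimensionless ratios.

899.207 × 0.5319 = 478.2882033 → 478.3 kg (4 s.f., last digit at the 10^-1 place).
4.92 × 1.144 = 5.62848 → 5.63 kg (3 s.f., last digit at the 10^-2 place).
Difference: 472.6597233 kg; keep the coarser place, 10^-1.
Result: 472.7 kg.

472.7 kg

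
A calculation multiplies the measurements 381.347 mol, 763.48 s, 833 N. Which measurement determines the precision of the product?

833 N

381.347 mol → 6 s.f.; 763.48 s → 5 s.f.; 833 N → 3 s.f.
The fewest is 3 significant figures, from 833 N.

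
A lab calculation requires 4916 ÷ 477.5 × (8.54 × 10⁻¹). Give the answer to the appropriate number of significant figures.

8.79

4916 ÷ 477.5 × (8.54 × 10⁻¹) = 8.79217591623…
Multiplication/division keeps the fewest significant figures: 4916 → 4 s.f., 477.5 → 4 s.f., 8.54 × 10⁻¹ → 3 s.f.; limit is 3.
Rounded to 3 significant figures: 8.79.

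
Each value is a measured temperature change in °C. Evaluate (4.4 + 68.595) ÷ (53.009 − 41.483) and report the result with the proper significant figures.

6.33

4.4 + 68.595 = 72.995, limited to 1 d.p. → 3 s.f.; 53.009 − 41.483 = 11.526, limited to 3 d.p. → 5 s.f.
Carrying full precision, 72.995 ÷ 11.526 = 6.33307305223…; keep min(3, 5) = 3 s.f.
Rounded to 3 significant figures: 6.33.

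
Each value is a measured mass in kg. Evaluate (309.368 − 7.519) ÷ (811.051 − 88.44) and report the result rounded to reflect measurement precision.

309.368 − 7.519 = 301.849, limited to 3 d.p. → 6 s.f.; 811.051 − 88.44 = 722.611, limited to 2 d.p. → 5 s.f.
Carrying full precision, 301.849 ÷ 722.611 = 0.417719907391…; keep min(6, 5) = 5 s.f.
Rounded to 5 significant figures: 0.41772.

0.41772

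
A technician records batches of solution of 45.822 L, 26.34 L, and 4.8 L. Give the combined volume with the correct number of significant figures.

45.822 L + 26.34 L + 4.8 L = 76.962 L.
Addition/subtraction keeps the fewest decimal places: 45.822 → 3 decimal places, 26.34 → 2 decimal places, 4.8 → 1 decimal place; limit is 1.
Rounded to 1 decimal place: 77.0 L.

77.0 L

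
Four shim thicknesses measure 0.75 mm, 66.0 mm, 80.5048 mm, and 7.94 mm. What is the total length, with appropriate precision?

155.2 mm

0.75 mm + 66.0 mm + 80.5048 mm + 7.94 mm = 155.1948 mm.
Addition/subtraction keeps the fewest decimal places: 0.75 → 2 decimal places, 66.0 → 1 decimal place, 80.5048 → 4 decimal places, 7.94 → 2 decimal places; limit is 1.
Rounded to 1 decimal place: 155.2 mm.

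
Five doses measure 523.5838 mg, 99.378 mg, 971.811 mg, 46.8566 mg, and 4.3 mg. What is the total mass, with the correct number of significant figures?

1645.9 mg

523.5838 mg + 99.378 mg + 971.811 mg + 46.8566 mg + 4.3 mg = 1645.9294 mg.
Addition/subtraction keeps the fewest decimal places: 523.5838 → 4 decimal places, 99.378 → 3 decimal places, 971.811 → 3 decimal places, 46.8566 → 4 decimal places, 4.3 → 1 decimal place; limit is 1.
Rounded to 1 decimal place: 1645.9 mg.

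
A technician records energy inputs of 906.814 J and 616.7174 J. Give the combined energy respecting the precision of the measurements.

906.814 J + 616.7174 J = 1523.5314 J.
Addition/subtraction keeps the fewest decimal places: 906.814 → 3 decimal places, 616.7174 → 4 decimal places; limit is 3.
Rounded to 3 decimal places: 1523.531 J.

1523.531 J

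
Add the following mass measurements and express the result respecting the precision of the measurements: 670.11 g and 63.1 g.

733.2 g

670.11 g + 63.1 g = 733.21 g.
Addition/subtraction keeps the fewest decimal places: 670.11 → 2 decimal places, 63.1 → 1 decimal place; limit is 1.
Rounded to 1 decimal place: 733.2 g.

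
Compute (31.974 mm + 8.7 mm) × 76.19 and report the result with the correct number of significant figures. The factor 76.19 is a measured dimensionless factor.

31.974 mm + 8.7 mm = 40.674 mm; the sum is limited to 1 decimal place (3 s.f.).
Carrying full precision, 40.674 × 76.19 = 3098.95206 mm; 76.19 has 4 s.f., so the result keeps min(3, 4) = 3 s.f.
Rounded to 3 significant figures: 3.10 × 10^3 mm.

3.10 × 10^3 mm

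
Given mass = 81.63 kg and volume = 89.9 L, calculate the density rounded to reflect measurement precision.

density = 81.63 kg ÷ 89.9 L = 0.908008898776… kg/L.
81.63 has 4 significant figures; 89.9 has 3.
Division/multiplication keeps the fewest: 3 significant figures.
Rounded: 0.908 kg/L.

0.908 kg/L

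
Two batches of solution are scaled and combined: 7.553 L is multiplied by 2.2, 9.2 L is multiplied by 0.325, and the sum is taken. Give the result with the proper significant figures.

7.553 × 2.2 = 16.6166 → 17 L (2 s.f., last digit at the 10^0 place).
9.2 × 0.325 = 2.99 → 3.0 L (2 s.f., last digit at the 10^-1 place).
Sum: 19.6066 L; keep the coarser place, 10^0.
Result: 2.0 × 10^1 L.

2.0 × 10^1 L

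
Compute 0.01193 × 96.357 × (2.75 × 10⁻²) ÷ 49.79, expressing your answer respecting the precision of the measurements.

6.35 × 10⁻⁴

0.01193 × 96.357 × (2.75 × 10⁻²) ÷ 49.79 = 0.00063491309048…
Multiplication/division keeps the fewest significant figures: 0.01193 → 4 s.f., 96.357 → 5 s.f., 2.75 × 10⁻² → 3 s.f., 49.79 → 4 s.f.; limit is 3.
Rounded to 3 significant figures: 6.35 × 10⁻⁴.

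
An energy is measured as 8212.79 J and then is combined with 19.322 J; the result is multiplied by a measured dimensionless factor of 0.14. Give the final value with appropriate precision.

8212.79 J + 19.322 J = 8232.112 J; the sum is limited to 2 decimal places (6 s.f.).
Carrying full precision, 8232.112 × 0.14 = 1152.49568 J; 0.14 has 2 s.f., so the result keeps min(6, 2) = 2 s.f.
Rounded to 2 significant figures: 1.2 × 10³ J.

1.2 × 10³ J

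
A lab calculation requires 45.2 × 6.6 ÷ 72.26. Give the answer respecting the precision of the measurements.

4.1

45.2 × 6.6 ÷ 72.26 = 4.12842513147…
Multiplication/division keeps the fewest significant figures: 45.2 → 3 s.f., 6.6 → 2 s.f., 72.26 → 4 s.f.; limit is 2.
Rounded to 2 significant figures: 4.1.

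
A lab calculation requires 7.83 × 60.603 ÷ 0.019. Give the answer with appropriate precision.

2.5 × 10⁴

7.83 × 60.603 ÷ 0.019 = 24974.8152632…
Multiplication/division keeps the fewest significant figures: 7.83 → 3 s.f., 60.603 → 5 s.f., 0.019 → 2 s.f.; limit is 2.
Rounded to 2 significant figures: 2.5 × 10⁴.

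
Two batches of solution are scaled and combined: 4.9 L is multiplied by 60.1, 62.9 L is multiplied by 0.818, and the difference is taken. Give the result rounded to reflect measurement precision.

2.4 × 10² L

4.9 × 60.1 = 294.49 → 2.9 × 10² L (2 s.f., last digit at the 10^1 place).
62.9 × 0.818 = 51.4522 → 51.5 L (3 s.f., last digit at the 10^-1 place).
Difference: 243.0378 L; keep the coarser place, 10^1.
Result: 2.4 × 10² L.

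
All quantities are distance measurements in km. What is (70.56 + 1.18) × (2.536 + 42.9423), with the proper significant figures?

3263 km²

70.56 + 1.18 = 71.74, limited to 2 d.p. → 4 s.f.; 2.536 + 42.9423 = 45.4783, limited to 3 d.p. → 5 s.f.
Carrying full precision, 71.74 × 45.4783 = 3262.613242; keep min(4, 5) = 4 s.f.
Rounded to 4 significant figures: 3263 km².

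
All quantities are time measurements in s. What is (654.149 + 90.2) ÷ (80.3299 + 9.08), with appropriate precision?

654.149 + 90.2 = 744.349, limited to 1 d.p. → 4 s.f.; 80.3299 + 9.08 = 89.4099, limited to 2 d.p. → 4 s.f.
Carrying full precision, 744.349 ÷ 89.4099 = 8.32512954382…; keep min(4, 4) = 4 s.f.
Rounded to 4 significant figures: 8.325.

8.325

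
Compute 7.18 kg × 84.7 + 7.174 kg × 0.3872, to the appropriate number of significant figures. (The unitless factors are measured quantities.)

6.11 × 10² kg

7.18 × 84.7 = 608.146 → 608 kg (3 s.f., last digit at the 10^0 place).
7.174 × 0.3872 = 2.7777728 → 2.778 kg (4 s.f., last digit at the 10^-3 place).
Sum: 610.9237728 kg; keep the coarser place, 10^0.
Result: 6.11 × 10² kg.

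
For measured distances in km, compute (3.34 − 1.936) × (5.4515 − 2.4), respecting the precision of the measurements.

4.3 km²

3.34 − 1.936 = 1.404, limited to 2 d.p. → 3 s.f.; 5.4515 − 2.4 = 3.0515, limited to 1 d.p. → 2 s.f.
Carrying full precision, 1.404 × 3.0515 = 4.284306; keep min(3, 2) = 2 s.f.
Rounded to 2 significant figures: 4.3 km².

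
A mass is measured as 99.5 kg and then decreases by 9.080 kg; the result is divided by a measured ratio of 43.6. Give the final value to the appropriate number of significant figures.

99.5 kg − 9.080 kg = 90.420 kg; the difference is limited to 1 decimal place (3 s.f.).
Carrying full precision, 90.420 ÷ 43.6 = 2.07385321101… kg; 43.6 has 3 s.f., so the result keeps min(3, 3) = 3 s.f.
Rounded to 3 significant figures: 2.07 kg.

2.07 kg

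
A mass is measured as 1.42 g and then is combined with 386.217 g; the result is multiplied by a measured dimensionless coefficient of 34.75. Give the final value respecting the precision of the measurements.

1.347 × 10^4 g

1.42 g + 386.217 g = 387.637 g; the sum is limited to 2 decimal places (5 s.f.).
Carrying full precision, 387.637 × 34.75 = 13470.38575 g; 34.75 has 4 s.f., so the result keeps min(5, 4) = 4 s.f.
Rounded to 4 significant figures: 1.347 × 10^4 g.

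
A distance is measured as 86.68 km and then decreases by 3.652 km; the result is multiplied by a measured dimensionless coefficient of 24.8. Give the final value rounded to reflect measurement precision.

2.06 × 10^3 km

86.68 km − 3.652 km = 83.028 km; the difference is limited to 2 decimal places (4 s.f.).
Carrying full precision, 83.028 × 24.8 = 2059.0944 km; 24.8 has 3 s.f., so the result keeps min(4, 3) = 3 s.f.
Rounded to 3 significant figures: 2.06 × 10^3 km.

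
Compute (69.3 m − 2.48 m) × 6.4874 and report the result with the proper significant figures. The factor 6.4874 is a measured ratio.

433 m

69.3 m − 2.48 m = 66.82 m; the difference is limited to 1 decimal place (3 s.f.).
Carrying full precision, 66.82 × 6.4874 = 433.488068 m; 6.4874 has 5 s.f., so the result keeps min(3, 5) = 3 s.f.
Rounded to 3 significant figures: 433 m.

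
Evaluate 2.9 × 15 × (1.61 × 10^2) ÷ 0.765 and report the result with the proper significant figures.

2.9 × 15 × (1.61 × 10^2) ÷ 0.765 = 9154.90196078…
Multiplication/division keeps the fewest significant figures: 2.9 → 2 s.f., 15 → 2 s.f., 1.61 × 10^2 → 3 s.f., 0.765 → 3 s.f.; limit is 2.
Rounded to 2 significant figures: 9.2 × 10^3.

9.2 × 10^3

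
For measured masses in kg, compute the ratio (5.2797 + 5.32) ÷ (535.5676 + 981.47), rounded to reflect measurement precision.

5.2797 + 5.32 = 10.5997, limited to 2 d.p. → 4 s.f.; 535.5676 + 981.47 = 1517.0376, limited to 2 d.p. → 6 s.f.
Carrying full precision, 10.5997 ÷ 1517.0376 = 0.00698710434072…; keep min(4, 6) = 4 s.f.
Rounded to 4 significant figures: 0.006987.

0.006987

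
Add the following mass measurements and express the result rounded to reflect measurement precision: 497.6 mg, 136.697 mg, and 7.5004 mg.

497.6 mg + 136.697 mg + 7.5004 mg = 641.7974 mg.
Addition/subtraction keeps the fewest decimal places: 497.6 → 1 decimal place, 136.697 → 3 decimal places, 7.5004 → 4 decimal places; limit is 1.
Rounded to 1 decimal place: 641.8 mg.

641.8 mg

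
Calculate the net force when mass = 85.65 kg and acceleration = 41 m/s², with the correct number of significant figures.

net force = 85.65 kg × 41 m/s² = 3511.65 N.
85.65 has 4 significant figures; 41 has 2.
Division/multiplication keeps the fewest: 2 significant figures.
Rounded: 3.5 × 10³ N.

3.5 × 10³ N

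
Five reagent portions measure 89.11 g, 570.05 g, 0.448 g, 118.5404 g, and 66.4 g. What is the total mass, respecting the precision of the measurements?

844.5 g

89.11 g + 570.05 g + 0.448 g + 118.5404 g + 66.4 g = 844.5484 g.
Addition/subtraction keeps the fewest decimal places: 89.11 → 2 decimal places, 570.05 → 2 decimal places, 0.448 → 3 decimal places, 118.5404 → 4 decimal places, 66.4 → 1 decimal place; limit is 1.
Rounded to 1 decimal place: 844.5 g.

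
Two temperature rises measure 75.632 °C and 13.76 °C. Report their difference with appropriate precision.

61.87 °C

75.632 °C − 13.76 °C = 61.872 °C.
Addition/subtraction keeps the fewest decimal places: 75.632 → 3 decimal places, 13.76 → 2 decimal places; limit is 2.
Rounded to 2 decimal places: 61.87 °C.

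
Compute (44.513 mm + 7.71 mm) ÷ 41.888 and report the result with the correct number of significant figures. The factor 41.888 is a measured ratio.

44.513 mm + 7.71 mm = 52.223 mm; the sum is limited to 2 decimal places (4 s.f.).
Carrying full precision, 52.223 ÷ 41.888 = 1.24672937357… mm; 41.888 has 5 s.f., so the result keeps min(4, 5) = 4 s.f.
Rounded to 4 significant figures: 1.247 mm.

1.247 mm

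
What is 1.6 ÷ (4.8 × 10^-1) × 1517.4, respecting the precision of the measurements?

1.6 ÷ (4.8 × 10^-1) × 1517.4 = 5058…
Multiplication/division keeps the fewest significant figures: 1.6 → 2 s.f., 4.8 × 10^-1 → 2 s.f., 1517.4 → 5 s.f.; limit is 2.
Rounded to 2 significant figures: 5.1 × 10^3.

5.1 × 10^3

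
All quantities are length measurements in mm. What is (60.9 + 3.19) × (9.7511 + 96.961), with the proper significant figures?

6.84 × 10^3 mm²

60.9 + 3.19 = 64.09, limited to 1 d.p. → 3 s.f.; 9.7511 + 96.961 = 106.7121, limited to 3 d.p. → 6 s.f.
Carrying full precision, 64.09 × 106.7121 = 6839.178489; keep min(3, 6) = 3 s.f.
Rounded to 3 significant figures: 6.84 × 10^3 mm².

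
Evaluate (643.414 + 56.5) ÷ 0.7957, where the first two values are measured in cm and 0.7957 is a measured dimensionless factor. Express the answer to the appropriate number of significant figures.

879.6 cm

643.414 cm + 56.5 cm = 699.914 cm; the sum is limited to 1 decimal place (4 s.f.).
Carrying full precision, 699.914 ÷ 0.7957 = 879.620459972… cm; 0.7957 has 4 s.f., so the result keeps min(4, 4) = 4 s.f.
Rounded to 4 significant figures: 879.6 cm.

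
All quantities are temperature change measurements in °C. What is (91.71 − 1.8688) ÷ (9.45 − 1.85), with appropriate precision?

91.71 − 1.8688 = 89.8412, limited to 2 d.p. → 4 s.f.; 9.45 − 1.85 = 7.60, limited to 2 d.p. → 3 s.f.
Carrying full precision, 89.8412 ÷ 7.60 = 11.8212105263…; keep min(4, 3) = 3 s.f.
Rounded to 3 significant figures: 11.8.

11.8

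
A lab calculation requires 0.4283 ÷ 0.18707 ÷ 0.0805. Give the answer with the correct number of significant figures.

28.4

0.4283 ÷ 0.18707 ÷ 0.0805 = 28.4412086086…
Multiplication/division keeps the fewest significant figures: 0.4283 → 4 s.f., 0.18707 → 5 s.f., 0.0805 → 3 s.f.; limit is 3.
Rounded to 3 significant figures: 28.4.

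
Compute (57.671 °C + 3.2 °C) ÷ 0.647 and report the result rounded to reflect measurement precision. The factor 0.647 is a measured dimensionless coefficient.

94.1 °C

57.671 °C + 3.2 °C = 60.871 °C; the sum is limited to 1 decimal place (3 s.f.).
Carrying full precision, 60.871 ÷ 0.647 = 94.0819165379… °C; 0.647 has 3 s.f., so the result keeps min(3, 3) = 3 s.f.
Rounded to 3 significant figures: 94.1 °C.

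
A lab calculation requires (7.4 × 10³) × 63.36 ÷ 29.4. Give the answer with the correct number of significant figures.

(7.4 × 10³) × 63.36 ÷ 29.4 = 15947.755102…
Multiplication/division keeps the fewest significant figures: 7.4 × 10³ → 2 s.f., 63.36 → 4 s.f., 29.4 → 3 s.f.; limit is 2.
Rounded to 2 significant figures: 1.6 × 10⁴.

1.6 × 10⁴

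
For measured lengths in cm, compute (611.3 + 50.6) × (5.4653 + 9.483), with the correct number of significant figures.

9894 cm²

611.3 + 50.6 = 661.9, limited to 1 d.p. → 4 s.f.; 5.4653 + 9.483 = 14.9483, limited to 3 d.p. → 5 s.f.
Carrying full precision, 661.9 × 14.9483 = 9894.27977; keep min(4, 5) = 4 s.f.
Rounded to 4 significant figures: 9894 cm².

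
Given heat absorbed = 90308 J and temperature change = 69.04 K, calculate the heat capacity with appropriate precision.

heat capacity = 90308 J ÷ 69.04 K = 1308.05330243… J/K.
90308 has 5 significant figures; 69.04 has 4.
Division/multiplication keeps the fewest: 4 significant figures.
Rounded: 1308 J/K.

1308 J/K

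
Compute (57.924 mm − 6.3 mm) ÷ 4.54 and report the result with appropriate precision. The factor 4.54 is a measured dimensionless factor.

11.4 mm

57.924 mm − 6.3 mm = 51.624 mm; the difference is limited to 1 decimal place (3 s.f.).
Carrying full precision, 51.624 ÷ 4.54 = 11.3709251101… mm; 4.54 has 3 s.f., so the result keeps min(3, 3) = 3 s.f.
Rounded to 3 significant figures: 11.4 mm.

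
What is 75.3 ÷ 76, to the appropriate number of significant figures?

75.3 ÷ 76 = 0.990789473684…
Multiplication/division keeps the fewest significant figures: 75.3 → 3 s.f., 76 → 2 s.f.; limit is 2.
Rounded to 2 significant figures: 0.99.

0.99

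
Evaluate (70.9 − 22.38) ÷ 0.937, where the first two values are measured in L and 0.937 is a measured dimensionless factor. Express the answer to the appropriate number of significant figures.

70.9 L − 22.38 L = 48.52 L; the difference is limited to 1 decimal place (3 s.f.).
Carrying full precision, 48.52 ÷ 0.937 = 51.7822838847… L; 0.937 has 3 s.f., so the result keeps min(3, 3) = 3 s.f.
Rounded to 3 significant figures: 51.8 L.

51.8 L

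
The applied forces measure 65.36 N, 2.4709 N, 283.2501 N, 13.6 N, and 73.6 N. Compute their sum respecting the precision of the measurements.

438.3 N

65.36 N + 2.4709 N + 283.2501 N + 13.6 N + 73.6 N = 438.2810 N.
Addition/subtraction keeps the fewest decimal places: 65.36 → 2 decimal places, 2.4709 → 4 decimal places, 283.2501 → 4 decimal places, 13.6 → 1 decimal place, 73.6 → 1 decimal place; limit is 1.
Rounded to 1 decimal place: 438.3 N.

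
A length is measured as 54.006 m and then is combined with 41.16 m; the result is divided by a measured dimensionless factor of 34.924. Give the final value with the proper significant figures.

54.006 m + 41.16 m = 95.166 m; the sum is limited to 2 decimal places (4 s.f.).
Carrying full precision, 95.166 ÷ 34.924 = 2.72494559615… m; 34.924 has 5 s.f., so the result keeps min(4, 5) = 4 s.f.
Rounded to 4 significant figures: 2.725 m.

2.725 m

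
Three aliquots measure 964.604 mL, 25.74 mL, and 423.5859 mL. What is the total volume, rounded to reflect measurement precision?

1413.93 mL

964.604 mL + 25.74 mL + 423.5859 mL = 1413.9299 mL.
Addition/subtraction keeps the fewest decimal places: 964.604 → 3 decimal places, 25.74 → 2 decimal places, 423.5859 → 4 decimal places; limit is 2.
Rounded to 2 decimal places: 1413.93 mL.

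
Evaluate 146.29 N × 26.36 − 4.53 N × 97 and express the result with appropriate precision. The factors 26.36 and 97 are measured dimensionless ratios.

3.42 × 10³ N

146.29 × 26.36 = 3856.2044 → 3856 N (4 s.f., last digit at the 10^0 place).
4.53 × 97 = 439.41 → 4.4 × 10² N (2 s.f., last digit at the 10^1 place).
Difference: 3416.7944 N; keep the coarser place, 10^1.
Result: 3.42 × 10³ N.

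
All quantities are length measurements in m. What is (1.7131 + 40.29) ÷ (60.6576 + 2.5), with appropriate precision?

1.7131 + 40.29 = 42.0031, limited to 2 d.p. → 4 s.f.; 60.6576 + 2.5 = 63.1576, limited to 1 d.p. → 3 s.f.
Carrying full precision, 42.0031 ÷ 63.1576 = 0.66505218691…; keep min(4, 3) = 3 s.f.
Rounded to 3 significant figures: 0.665.

0.665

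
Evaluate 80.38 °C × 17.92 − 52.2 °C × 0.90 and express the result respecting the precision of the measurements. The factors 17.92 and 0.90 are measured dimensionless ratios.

1393 °C

80.38 × 17.92 = 1440.4096 → 1.440 × 10³ °C (4 s.f., last digit at the 10^0 place).
52.2 × 0.90 = 46.98 → 47 °C (2 s.f., last digit at the 10^0 place).
Difference: 1393.4296 °C; keep the coarser place, 10^0.
Result: 1393 °C.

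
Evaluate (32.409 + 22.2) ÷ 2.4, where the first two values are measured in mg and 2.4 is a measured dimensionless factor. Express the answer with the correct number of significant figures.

32.409 mg + 22.2 mg = 54.609 mg; the sum is limited to 1 decimal place (3 s.f.).
Carrying full precision, 54.609 ÷ 2.4 = 22.75375 mg; 2.4 has 2 s.f., so the result keeps min(3, 2) = 2 s.f.
Rounded to 2 significant figures: 23 mg.

23 mg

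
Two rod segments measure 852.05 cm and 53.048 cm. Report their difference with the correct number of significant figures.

852.05 cm − 53.048 cm = 799.002 cm.
Addition/subtraction keeps the fewest decimal places: 852.05 → 2 decimal places, 53.048 → 3 decimal places; limit is 2.
Rounded to 2 decimal places: 7.9900 × 10^2 cm.

7.9900 × 10^2 cm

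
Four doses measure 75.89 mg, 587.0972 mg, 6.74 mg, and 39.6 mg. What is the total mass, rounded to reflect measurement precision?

709.3 mg

75.89 mg + 587.0972 mg + 6.74 mg + 39.6 mg = 709.3272 mg.
Addition/subtraction keeps the fewest decimal places: 75.89 → 2 decimal places, 587.0972 → 4 decimal places, 6.74 → 2 decimal places, 39.6 → 1 decimal place; limit is 1.
Rounded to 1 decimal place: 709.3 mg.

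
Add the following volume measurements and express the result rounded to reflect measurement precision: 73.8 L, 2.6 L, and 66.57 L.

143.0 L

73.8 L + 2.6 L + 66.57 L = 142.97 L.
Addition/subtraction keeps the fewest decimal places: 73.8 → 1 decimal place, 2.6 → 1 decimal place, 66.57 → 2 decimal places; limit is 1.
Rounded to 1 decimal place: 143.0 L.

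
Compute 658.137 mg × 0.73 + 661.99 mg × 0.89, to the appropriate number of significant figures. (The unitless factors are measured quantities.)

658.137 × 0.73 = 480.44001 → 4.8 × 10² mg (2 s.f., last digit at the 10^1 place).
661.99 × 0.89 = 589.1711 → 5.9 × 10² mg (2 s.f., last digit at the 10^1 place).
Sum: 1069.61111 mg; keep the coarser place, 10^1.
Result: 1.07 × 10³ mg.

1.07 × 10³ mg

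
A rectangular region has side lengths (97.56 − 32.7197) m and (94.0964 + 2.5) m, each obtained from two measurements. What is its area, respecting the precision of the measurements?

6.26 × 10³ m²

97.56 − 32.7197 = 64.8403, limited to 2 d.p. → 4 s.f.; 94.0964 + 2.5 = 96.5964, limited to 1 d.p. → 3 s.f.
Carrying full precision, 64.8403 × 96.5964 = 6263.33955492; keep min(4, 3) = 3 s.f.
Rounded to 3 significant figures: 6.26 × 10³ m².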